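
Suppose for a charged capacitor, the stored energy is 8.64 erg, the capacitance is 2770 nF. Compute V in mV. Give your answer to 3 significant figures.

Solving E = ½C·V² for V: V = √(2E/C).
E = 8.64 erg = 8.640×10^-7 J; C = 2770 nF = 2.770×10^-6 F.
V = 0.7898 V
0.7898 V × (1 mV / 0.001000 V) = 789.8 mV

790 mV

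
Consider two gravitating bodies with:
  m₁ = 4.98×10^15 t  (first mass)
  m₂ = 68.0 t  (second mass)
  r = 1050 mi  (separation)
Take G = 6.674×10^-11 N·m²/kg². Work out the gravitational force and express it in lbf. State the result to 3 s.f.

From Newton's law of gravitation: F = Gm₁m₂/r².
m₁ = 4.98×10^15 t = 4.980×10^18 kg; m₂ = 68.0 t = 68000 kg; r = 1050 mi = 1.690×10^6 m; G = 6.674×10^-11 N·m²/kg².
F = 7.915 N
7.915 N × (1 lbf / 4.448 N) = 1.779 lbf

1.78 lbf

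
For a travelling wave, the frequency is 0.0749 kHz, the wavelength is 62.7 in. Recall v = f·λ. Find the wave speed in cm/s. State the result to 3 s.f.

v is given directly by: v = fλ.
f = 0.0749 kHz = 74.90 Hz; λ = 62.7 in = 1.593 m.
v = 119.3 m/s
119.3 m/s × (1 cm/s / 0.01000 m/s) = 11928 cm/s

11900 cm/s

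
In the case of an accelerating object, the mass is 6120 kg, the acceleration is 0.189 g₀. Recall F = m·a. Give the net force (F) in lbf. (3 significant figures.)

Directly: F = m·a.
m = 6120 kg; a = 0.189 g₀ = 1.853 m/s².
F = 11343 N
11343 N × (1 lbf / 4.448 N) = 2550 lbf

2550 lbf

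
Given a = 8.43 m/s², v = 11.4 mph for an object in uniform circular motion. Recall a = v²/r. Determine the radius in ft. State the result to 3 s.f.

10.1 ft

Solving a = v²/r for r: r = v²/a.
a = 8.43 m/s²; v = 11.4 mph = 5.096 m/s.
r = 3.081 m
3.081 m × (1 ft / 0.3048 m) = 10.11 ft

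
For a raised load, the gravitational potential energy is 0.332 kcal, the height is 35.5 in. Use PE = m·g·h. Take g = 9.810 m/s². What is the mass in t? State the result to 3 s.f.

Rearranging: m = PE/(g·h).
PE = 0.332 kcal = 1389 J; h = 35.5 in = 0.9017 m; g = 9.810 m/s².
m = 157.0 kg
157.0 kg × (1 t / 1000 kg) = 0.1570 t

0.157 t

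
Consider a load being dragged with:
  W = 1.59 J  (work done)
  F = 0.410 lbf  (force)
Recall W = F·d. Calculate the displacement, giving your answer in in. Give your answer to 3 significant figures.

34.3 in

Solving W = F·d for d: d = W/F.
W = 1.59 J; F = 0.410 lbf = 1.824 N.
d = 0.8718 m
0.8718 m × (1 in / 0.02540 m) = 34.32 in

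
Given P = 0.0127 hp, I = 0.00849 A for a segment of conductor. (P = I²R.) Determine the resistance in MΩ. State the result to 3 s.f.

0.131 MΩ

Rearranging: R = P/I².
P = 0.0127 hp = 9.470 W; I = 0.00849 A.
R = 1.314×10^5 Ω
1.314×10^5 Ω × (1 MΩ / 1.000×10^6 Ω) = 0.1314 MΩ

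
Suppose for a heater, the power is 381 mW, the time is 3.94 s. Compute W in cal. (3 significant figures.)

0.359 cal

Rearranging P = W/t for W: W = P·t.
P = 381 mW = 0.3810 W; t = 3.94 s.
W = 1.501 J
1.501 J × (1 cal / 4.184 J) = 0.3588 cal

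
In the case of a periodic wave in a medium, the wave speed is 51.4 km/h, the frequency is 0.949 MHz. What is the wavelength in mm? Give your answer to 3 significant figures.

0.0150 mm

Rearranging v = f·λ for λ: λ = v/f.
v = 51.4 km/h = 14.28 m/s; f = 0.949 MHz = 9.490×10^5 Hz.
λ = 1.505×10^-5 m
1.505×10^-5 m × (1 mm / 0.001000 m) = 0.01505 mm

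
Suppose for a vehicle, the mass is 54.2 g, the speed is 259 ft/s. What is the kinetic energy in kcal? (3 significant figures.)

0.0404 kcal

Directly: KE = ½mv².
m = 54.2 g = 0.05420 kg; v = 259 ft/s = 78.94 m/s.
KE = 168.9 J
168.9 J × (1 kcal / 4184 J) = 0.04037 kcal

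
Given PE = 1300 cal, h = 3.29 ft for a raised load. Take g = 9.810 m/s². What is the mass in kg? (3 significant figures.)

Solving PE = m·g·h for m: m = PE/(g·h).
PE = 1300 cal = 5439 J; h = 3.29 ft = 1.003 m; g = 9.810 m/s².
m = 552.9 kg

553 kg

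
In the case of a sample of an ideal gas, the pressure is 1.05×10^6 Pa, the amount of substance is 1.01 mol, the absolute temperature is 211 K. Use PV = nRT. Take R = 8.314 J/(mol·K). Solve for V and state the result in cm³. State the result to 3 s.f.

From the ideal-gas law: V = nRT/P.
P = 1.05×10^6 Pa; n = 1.01 mol; T = 211 K; R = 8.314 J/(mol·K).
V = 0.001687 m³
0.001687 m³ × (1 cm³ / 1.000×10^-6 m³) = 1687 cm³

1690 cm³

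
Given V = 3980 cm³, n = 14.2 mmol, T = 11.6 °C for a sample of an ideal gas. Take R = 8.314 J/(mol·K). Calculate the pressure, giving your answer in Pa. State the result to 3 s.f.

From the ideal-gas law: P = nRT/V.
V = 3980 cm³ = 0.003980 m³; n = 14.2 mmol = 0.01420 mol; T = 11.6 °C = 284.8 K; R = 8.314 J/(mol·K).
P = 8447 Pa  (the unit combination reduces to kg/(m·s²) = Pa)

8450 Pa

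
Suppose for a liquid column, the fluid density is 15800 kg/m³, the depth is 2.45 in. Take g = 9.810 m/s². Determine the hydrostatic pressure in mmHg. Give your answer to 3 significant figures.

Directly: P = ρgh.
ρ = 15800 kg/m³; h = 2.45 in = 0.06223 m; g = 9.810 m/s².
P = 9646 Pa
9646 Pa × (1 mmHg / 133.3 Pa) = 72.35 mmHg

72.3 mmHg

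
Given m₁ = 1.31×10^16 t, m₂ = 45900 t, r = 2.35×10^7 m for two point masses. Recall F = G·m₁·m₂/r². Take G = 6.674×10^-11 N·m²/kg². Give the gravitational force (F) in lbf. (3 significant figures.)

From Newton's law of gravitation: F = Gm₁m₂/r².
m₁ = 1.31×10^16 t = 1.310×10^19 kg; m₂ = 45900 t = 4.590×10^7 kg; r = 2.35×10^7 m; G = 6.674×10^-11 N·m²/kg².
F = 72.67 N  (the unit combination reduces to kg·m/s² = N)
72.67 N × (1 lbf / 4.448 N) = 16.34 lbf

16.3 lbf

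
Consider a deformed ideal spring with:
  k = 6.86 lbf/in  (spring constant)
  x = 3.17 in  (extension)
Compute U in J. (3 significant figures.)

U is given directly by: U = ½kx².
k = 6.86 lbf/in = 1201 N/m; x = 3.17 in = 0.08052 m.
U = 3.894 J

3.89 J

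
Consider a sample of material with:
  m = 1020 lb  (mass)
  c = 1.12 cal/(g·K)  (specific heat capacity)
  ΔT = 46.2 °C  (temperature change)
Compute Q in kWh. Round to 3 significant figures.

Q is given directly by: Q = mcΔT.
m = 1020 lb = 462.7 kg; c = 1.12 cal/(g·K) = 4686 J/(kg·K); ΔT = 46.2 °C = 46.20 K.
Q = 1.002×10^8 J  (the unit combination reduces to kg·m²/s² = J)
1.002×10^8 J × (1 kWh / 3.600×10^6 J) = 27.82 kWh

27.8 kWh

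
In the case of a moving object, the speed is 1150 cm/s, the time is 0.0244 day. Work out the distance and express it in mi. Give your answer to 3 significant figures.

Solving v = d/t for d: d = v·t.
v = 1150 cm/s = 11.50 m/s; t = 0.0244 day = 2108 s.
d = 24244 m
24244 m × (1 mi / 1609 m) = 15.06 mi

15.1 mi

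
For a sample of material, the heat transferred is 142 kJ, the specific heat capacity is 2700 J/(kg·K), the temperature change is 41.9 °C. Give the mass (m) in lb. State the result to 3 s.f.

Solving Q = m·c·ΔT for m: m = Q/(c·ΔT).
Q = 142 kJ = 1.420×10^5 J; c = 2700 J/(kg·K); ΔT = 41.9 °C = 41.90 K.
m = 1.255 kg
1.255 kg × (1 lb / 0.4536 kg) = 2.767 lb

2.77 lb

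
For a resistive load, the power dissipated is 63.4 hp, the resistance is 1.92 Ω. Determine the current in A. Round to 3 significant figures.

Rearranging: I = √(P/R).
P = 63.4 hp = 47277 W; R = 1.92 Ω.
I = 156.9 A

157 A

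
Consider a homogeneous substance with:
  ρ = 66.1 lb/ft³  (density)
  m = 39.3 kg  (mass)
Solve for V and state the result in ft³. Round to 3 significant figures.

1.31 ft³

Rearranging ρ = m/V for V: V = m/ρ.
ρ = 66.1 lb/ft³ = 1059 kg/m³; m = 39.3 kg.
V = 0.03712 m³
0.03712 m³ × (1 ft³ / 0.02832 m³) = 1.311 ft³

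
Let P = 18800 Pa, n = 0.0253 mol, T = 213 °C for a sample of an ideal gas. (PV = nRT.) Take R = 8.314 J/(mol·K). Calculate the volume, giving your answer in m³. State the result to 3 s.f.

0.00544 m³

From the ideal-gas law: V = nRT/P.
P = 18800 Pa; n = 0.0253 mol; T = 213 °C = 486.1 K; R = 8.314 J/(mol·K).
V = 0.005439 m³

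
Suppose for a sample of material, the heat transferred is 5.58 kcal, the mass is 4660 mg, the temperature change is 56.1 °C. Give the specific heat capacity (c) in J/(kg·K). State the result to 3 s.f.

Rearranging Q = m·c·ΔT for c: c = Q/(m·ΔT).
Q = 5.58 kcal = 23347 J; m = 4660 mg = 0.004660 kg; ΔT = 56.1 °C = 56.10 K.
c = 89305 J/(kg·K)

89300 J/(kg·K)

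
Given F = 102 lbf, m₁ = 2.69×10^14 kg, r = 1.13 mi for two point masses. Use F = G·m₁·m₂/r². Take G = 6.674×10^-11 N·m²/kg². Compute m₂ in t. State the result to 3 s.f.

83.6 t

Rearranging: m₂ = F·r²/(G·m₁).
F = 102 lbf = 453.7 N; m₁ = 2.69×10^14 kg; r = 1.13 mi = 1819 m; G = 6.674×10^-11 N·m²/kg².
m₂ = 83580 kg
83580 kg × (1 t / 1000 kg) = 83.58 t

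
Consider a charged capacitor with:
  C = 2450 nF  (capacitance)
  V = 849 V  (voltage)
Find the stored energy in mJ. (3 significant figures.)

883 mJ

E is given directly by: E = ½CV².
C = 2450 nF = 2.450×10^-6 F; V = 849 V.
E = 0.8830 J  (the unit combination reduces to kg·m²/s² = J)
0.8830 J × (1 mJ / 0.001000 J) = 883.0 mJ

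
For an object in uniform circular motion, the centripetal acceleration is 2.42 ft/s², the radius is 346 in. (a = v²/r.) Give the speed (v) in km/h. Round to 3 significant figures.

9.17 km/h

Solving a = v²/r for v: v = √(a·r).
a = 2.42 ft/s² = 0.7376 m/s²; r = 346 in = 8.788 m.
v = 2.546 m/s
2.546 m/s × (1 km/h / 0.2778 m/s) = 9.166 km/h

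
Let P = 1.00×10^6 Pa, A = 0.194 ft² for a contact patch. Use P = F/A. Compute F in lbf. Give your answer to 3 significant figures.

4050 lbf

Rearranging: F = P·A.
P = 1.00×10^6 Pa; A = 0.194 ft² = 0.01802 m².
F = 18023 N
18023 N × (1 lbf / 4.448 N) = 4052 lbf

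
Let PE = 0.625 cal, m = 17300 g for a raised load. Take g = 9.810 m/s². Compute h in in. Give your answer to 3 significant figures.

0.607 in

Rearranging PE = m·g·h for h: h = PE/(m·g).
PE = 0.625 cal = 2.615 J; m = 17300 g = 17.30 kg; g = 9.810 m/s².
h = 0.01541 m
0.01541 m × (1 in / 0.02540 m) = 0.6066 in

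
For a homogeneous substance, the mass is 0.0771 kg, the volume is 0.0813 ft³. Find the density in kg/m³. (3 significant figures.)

33.5 kg/m³

Directly: ρ = m/V.
m = 0.0771 kg; V = 0.0813 ft³ = 0.002302 m³.
ρ = 33.49 kg/m³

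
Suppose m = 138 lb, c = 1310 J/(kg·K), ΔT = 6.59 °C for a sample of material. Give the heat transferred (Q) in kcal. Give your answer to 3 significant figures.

Directly: Q = mcΔT.
m = 138 lb = 62.60 kg; c = 1310 J/(kg·K); ΔT = 6.59 °C = 6.590 K.
Q = 5.404×10^5 J
5.404×10^5 J × (1 kcal / 4184 J) = 129.2 kcal

129 kcal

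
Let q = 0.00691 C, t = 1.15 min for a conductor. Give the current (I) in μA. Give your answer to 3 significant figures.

100 μA

Solving q = I·t for I: I = q/t.
q = 0.00691 C; t = 1.15 min = 69.00 s.
I = 1.001×10^-4 A
1.001×10^-4 A × (1 μA / 1.000×10^-6 A) = 100.1 μA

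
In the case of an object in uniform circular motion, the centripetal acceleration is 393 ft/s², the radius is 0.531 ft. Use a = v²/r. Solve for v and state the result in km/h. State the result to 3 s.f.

15.9 km/h

Rearranging a = v²/r for v: v = √(a·r).
a = 393 ft/s² = 119.8 m/s²; r = 0.531 ft = 0.1618 m.
v = 4.403 m/s
4.403 m/s × (1 km/h / 0.2778 m/s) = 15.85 km/h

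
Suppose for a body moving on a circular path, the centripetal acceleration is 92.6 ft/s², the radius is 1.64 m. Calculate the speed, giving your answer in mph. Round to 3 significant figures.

15.2 mph

Rearranging a = v²/r for v: v = √(a·r).
a = 92.6 ft/s² = 28.22 m/s²; r = 1.64 m.
v = 6.804 m/s
6.804 m/s × (1 mph / 0.4470 m/s) = 15.22 mph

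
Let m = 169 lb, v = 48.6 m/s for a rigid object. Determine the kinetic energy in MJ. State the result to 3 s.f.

0.0905 MJ

Directly: KE = ½mv².
m = 169 lb = 76.66 kg; v = 48.6 m/s.
KE = 90531 J
90531 J × (1 MJ / 1.000×10^6 J) = 0.09053 MJ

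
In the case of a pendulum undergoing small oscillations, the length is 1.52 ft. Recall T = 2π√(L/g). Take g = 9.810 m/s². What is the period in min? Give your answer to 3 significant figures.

0.0228 min

T is given directly by: T = 2π√(L/g).
L = 1.52 ft = 0.4633 m; g = 9.810 m/s².
T = 1.365 s
1.365 s × (1 min / 60.00 s) = 0.02276 min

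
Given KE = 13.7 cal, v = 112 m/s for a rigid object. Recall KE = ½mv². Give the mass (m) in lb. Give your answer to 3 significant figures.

0.0201 lb

Rearranging: m = 2·KE/v².
KE = 13.7 cal = 57.32 J; v = 112 m/s.
m = 0.009139 kg
0.009139 kg × (1 lb / 0.4536 kg) = 0.02015 lb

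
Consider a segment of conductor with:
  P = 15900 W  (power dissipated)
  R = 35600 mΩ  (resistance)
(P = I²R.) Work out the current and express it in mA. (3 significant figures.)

Solving P = I²R for I: I = √(P/R).
P = 15900 W; R = 35600 mΩ = 35.60 Ω.
I = 21.13 A
21.13 A × (1 mA / 0.001000 A) = 21134 mA

21100 mA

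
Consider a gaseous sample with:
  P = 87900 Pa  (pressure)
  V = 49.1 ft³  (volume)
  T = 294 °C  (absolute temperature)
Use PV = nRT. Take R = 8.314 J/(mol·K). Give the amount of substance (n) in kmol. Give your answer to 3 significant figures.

0.0259 kmol

From the ideal-gas law: n = PV/(RT).
P = 87900 Pa; V = 49.1 ft³ = 1.390 m³; T = 294 °C = 567.1 K; R = 8.314 J/(mol·K).
n = 25.92 mol
25.92 mol × (1 kmol / 1000 mol) = 0.02592 kmol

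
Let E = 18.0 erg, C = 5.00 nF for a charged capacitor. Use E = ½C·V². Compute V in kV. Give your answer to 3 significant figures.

Solving E = ½C·V² for V: V = √(2E/C).
E = 18.0 erg = 1.800×10^-6 J; C = 5.00 nF = 5.000×10^-9 F.
V = 26.83 V
26.83 V × (1 kV / 1000 V) = 0.02683 kV

0.0268 kV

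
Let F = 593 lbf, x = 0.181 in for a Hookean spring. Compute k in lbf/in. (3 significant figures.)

From Hooke's law: k = F/x.
F = 593 lbf = 2638 N; x = 0.181 in = 0.004597 m.
k = 5.738×10^5 N/m
5.738×10^5 N/m × (1 lbf/in / 175.1 N/m) = 3276 lbf/in

3280 lbf/in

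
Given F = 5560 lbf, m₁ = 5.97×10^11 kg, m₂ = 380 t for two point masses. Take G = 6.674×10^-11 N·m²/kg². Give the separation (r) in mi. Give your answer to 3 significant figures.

Rearranging F = G·m₁·m₂/r² for r: r = √(G·m₁m₂/F).
F = 5560 lbf = 24732 N; m₁ = 5.97×10^11 kg; m₂ = 380 t = 3.800×10^5 kg; G = 6.674×10^-11 N·m²/kg².
r = 24.74 m
24.74 m × (1 mi / 1609 m) = 0.01537 mi

0.0154 mi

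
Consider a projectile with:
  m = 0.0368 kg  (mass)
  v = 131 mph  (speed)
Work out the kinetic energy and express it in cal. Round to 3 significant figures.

15.1 cal

KE is given directly by: KE = ½mv².
m = 0.0368 kg; v = 131 mph = 58.56 m/s.
KE = 63.10 J  (the unit combination reduces to kg·m²/s² = J)
63.10 J × (1 cal / 4.184 J) = 15.08 cal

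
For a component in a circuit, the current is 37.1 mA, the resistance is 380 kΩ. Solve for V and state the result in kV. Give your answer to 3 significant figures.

Directly: V = IR.
I = 37.1 mA = 0.03710 A; R = 380 kΩ = 3.800×10^5 Ω.
V = 14098 V  (the unit combination reduces to kg·m²/(A·s³) = V)
14098 V × (1 kV / 1000 V) = 14.10 kV

14.1 kV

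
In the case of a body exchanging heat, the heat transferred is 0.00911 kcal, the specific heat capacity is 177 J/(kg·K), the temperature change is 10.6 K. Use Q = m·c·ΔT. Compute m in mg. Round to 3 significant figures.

20300 mg

Rearranging Q = m·c·ΔT for m: m = Q/(c·ΔT).
Q = 0.00911 kcal = 38.12 J; c = 177 J/(kg·K); ΔT = 10.6 K.
m = 0.02032 kg
0.02032 kg × (1 mg / 1.000×10^-6 kg) = 20316 mg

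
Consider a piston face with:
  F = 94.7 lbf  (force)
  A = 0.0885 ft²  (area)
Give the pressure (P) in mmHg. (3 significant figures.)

P is given directly by: P = F/A.
F = 94.7 lbf = 421.2 N; A = 0.0885 ft² = 0.008222 m².
P = 51235 Pa
51235 Pa × (1 mmHg / 133.3 Pa) = 384.3 mmHg

384 mmHg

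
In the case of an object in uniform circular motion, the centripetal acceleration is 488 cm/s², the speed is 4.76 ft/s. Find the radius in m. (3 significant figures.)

0.431 m

Rearranging a = v²/r for r: r = v²/a.
a = 488 cm/s² = 4.880 m/s²; v = 4.76 ft/s = 1.451 m/s.
r = 0.4313 m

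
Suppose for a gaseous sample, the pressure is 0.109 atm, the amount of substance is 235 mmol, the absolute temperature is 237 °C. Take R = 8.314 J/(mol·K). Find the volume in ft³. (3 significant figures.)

3.19 ft³

From the ideal-gas law: V = nRT/P.
P = 0.109 atm = 11044 Pa; n = 235 mmol = 0.2350 mol; T = 237 °C = 510.1 K; R = 8.314 J/(mol·K).
V = 0.09025 m³
0.09025 m³ × (1 ft³ / 0.02832 m³) = 3.187 ft³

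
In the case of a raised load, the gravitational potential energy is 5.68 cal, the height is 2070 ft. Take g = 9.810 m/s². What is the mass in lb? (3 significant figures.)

0.00846 lb

Rearranging PE = m·g·h for m: m = PE/(g·h).
PE = 5.68 cal = 23.77 J; h = 2070 ft = 630.9 m; g = 9.810 m/s².
m = 0.003840 kg
0.003840 kg × (1 lb / 0.4536 kg) = 0.008465 lb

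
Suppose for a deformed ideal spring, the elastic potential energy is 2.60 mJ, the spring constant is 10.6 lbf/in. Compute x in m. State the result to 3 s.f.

0.00167 m

Rearranging: x = √(2U/k).
U = 2.60 mJ = 0.002600 J; k = 10.6 lbf/in = 1856 N/m.
x = 0.001674 m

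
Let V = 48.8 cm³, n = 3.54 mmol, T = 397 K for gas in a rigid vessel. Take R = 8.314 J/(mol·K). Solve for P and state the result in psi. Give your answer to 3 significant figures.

Directly: P = nRT/V.
V = 48.8 cm³ = 4.880×10^-5 m³; n = 3.54 mmol = 0.003540 mol; T = 397 K; R = 8.314 J/(mol·K).
P = 2.394×10^5 Pa
2.394×10^5 Pa × (1 psi / 6895 Pa) = 34.73 psi

34.7 psi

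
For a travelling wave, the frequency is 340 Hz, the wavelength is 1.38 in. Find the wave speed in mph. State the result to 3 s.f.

Directly: v = fλ.
f = 340 Hz; λ = 1.38 in = 0.03505 m.
v = 11.92 m/s
11.92 m/s × (1 mph / 0.4470 m/s) = 26.66 mph

26.7 mph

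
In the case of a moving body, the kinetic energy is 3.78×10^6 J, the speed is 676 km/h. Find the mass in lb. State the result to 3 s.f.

473 lb

Rearranging KE = ½mv² for m: m = 2·KE/v².
KE = 3.78×10^6 J; v = 676 km/h = 187.8 m/s.
m = 214.4 kg
214.4 kg × (1 lb / 0.4536 kg) = 472.7 lb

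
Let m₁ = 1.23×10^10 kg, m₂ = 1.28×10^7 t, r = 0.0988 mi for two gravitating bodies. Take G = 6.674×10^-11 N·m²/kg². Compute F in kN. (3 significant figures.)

416 kN

Directly: F = Gm₁m₂/r².
m₁ = 1.23×10^10 kg; m₂ = 1.28×10^7 t = 1.280×10^10 kg; r = 0.0988 mi = 159.0 m; G = 6.674×10^-11 N·m²/kg².
F = 4.156×10^5 N
4.156×10^5 N × (1 kN / 1000 N) = 415.6 kN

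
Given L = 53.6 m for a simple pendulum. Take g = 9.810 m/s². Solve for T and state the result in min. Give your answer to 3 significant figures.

T is given directly by: T = 2π√(L/g).
L = 53.6 m; g = 9.810 m/s².
T = 14.69 s
14.69 s × (1 min / 60.00 s) = 0.2448 min

0.245 min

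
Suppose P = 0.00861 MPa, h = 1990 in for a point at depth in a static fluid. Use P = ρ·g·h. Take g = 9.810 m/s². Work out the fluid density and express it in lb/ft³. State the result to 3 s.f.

Solving P = ρ·g·h for ρ: ρ = P/(g·h).
P = 0.00861 MPa = 8610 Pa; h = 1990 in = 50.55 m; g = 9.810 m/s².
ρ = 17.36 kg/m³
17.36 kg/m³ × (1 lb/ft³ / 16.02 kg/m³) = 1.084 lb/ft³

1.08 lb/ft³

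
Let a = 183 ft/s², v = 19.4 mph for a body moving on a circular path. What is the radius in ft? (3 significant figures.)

Rearranging: r = v²/a.
a = 183 ft/s² = 55.78 m/s²; v = 19.4 mph = 8.673 m/s.
r = 1.348 m
1.348 m × (1 ft / 0.3048 m) = 4.424 ft

4.42 ft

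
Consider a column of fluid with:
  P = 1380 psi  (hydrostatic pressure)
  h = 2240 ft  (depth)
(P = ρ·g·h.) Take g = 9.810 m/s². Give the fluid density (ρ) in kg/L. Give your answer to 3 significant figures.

1.42 kg/L

Rearranging P = ρ·g·h for ρ: ρ = P/(g·h).
P = 1380 psi = 9.515×10^6 Pa; h = 2240 ft = 682.8 m; g = 9.810 m/s².
ρ = 1421 kg/m³
1421 kg/m³ × (1 kg/L / 1000 kg/m³) = 1.421 kg/L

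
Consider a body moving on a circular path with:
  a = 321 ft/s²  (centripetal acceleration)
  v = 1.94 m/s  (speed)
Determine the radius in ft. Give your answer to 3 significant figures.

0.126 ft

Rearranging a = v²/r for r: r = v²/a.
a = 321 ft/s² = 97.84 m/s²; v = 1.94 m/s.
r = 0.03847 m
0.03847 m × (1 ft / 0.3048 m) = 0.1262 ft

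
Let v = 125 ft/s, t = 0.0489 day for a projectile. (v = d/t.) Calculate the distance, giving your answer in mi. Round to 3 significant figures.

100 mi

Rearranging v = d/t for d: d = v·t.
v = 125 ft/s = 38.10 m/s; t = 0.0489 day = 4225 s.
d = 1.610×10^5 m
1.610×10^5 m × (1 mi / 1609 m) = 100.0 mi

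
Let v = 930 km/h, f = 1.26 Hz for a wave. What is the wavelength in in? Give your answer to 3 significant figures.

8070 in

Rearranging: λ = v/f.
v = 930 km/h = 258.3 m/s; f = 1.26 Hz.
λ = 205.0 m
205.0 m × (1 in / 0.02540 m) = 8072 in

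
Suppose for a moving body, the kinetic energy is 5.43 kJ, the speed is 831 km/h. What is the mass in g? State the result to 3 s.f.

204 g

Rearranging: m = 2·KE/v².
KE = 5.43 kJ = 5430 J; v = 831 km/h = 230.8 m/s.
m = 0.2038 kg
0.2038 kg × (1 g / 0.001000 kg) = 203.8 g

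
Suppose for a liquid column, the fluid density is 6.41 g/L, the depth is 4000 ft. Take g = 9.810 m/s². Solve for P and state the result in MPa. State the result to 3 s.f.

0.0767 MPa

Directly: P = ρgh.
ρ = 6.41 g/L = 6.410 kg/m³; h = 4000 ft = 1219 m; g = 9.810 m/s².
P = 76666 Pa  (the unit combination reduces to kg/(m·s²) = Pa)
76666 Pa × (1 MPa / 1.000×10^6 Pa) = 0.07667 MPa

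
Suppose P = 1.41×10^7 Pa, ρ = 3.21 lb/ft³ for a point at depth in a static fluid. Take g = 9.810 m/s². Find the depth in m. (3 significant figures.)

28000 m

Rearranging: h = P/(ρ·g).
P = 1.41×10^7 Pa; ρ = 3.21 lb/ft³ = 51.42 kg/m³; g = 9.810 m/s².
h = 27953 m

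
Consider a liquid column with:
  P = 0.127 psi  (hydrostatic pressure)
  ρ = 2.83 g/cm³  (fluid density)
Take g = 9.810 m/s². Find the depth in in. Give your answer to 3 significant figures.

1.24 in

Solving P = ρ·g·h for h: h = P/(ρ·g).
P = 0.127 psi = 875.6 Pa; ρ = 2.83 g/cm³ = 2830 kg/m³; g = 9.810 m/s².
h = 0.03154 m
0.03154 m × (1 in / 0.02540 m) = 1.242 in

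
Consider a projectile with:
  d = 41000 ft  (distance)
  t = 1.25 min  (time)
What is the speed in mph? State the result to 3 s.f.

Directly: v = d/t.
d = 41000 ft = 12497 m; t = 1.25 min = 75.00 s.
v = 166.6 m/s
166.6 m/s × (1 mph / 0.4470 m/s) = 372.7 mph

373 mph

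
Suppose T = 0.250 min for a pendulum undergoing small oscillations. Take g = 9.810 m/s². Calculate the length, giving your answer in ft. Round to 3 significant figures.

Rearranging T = 2π√(L/g) for L: L = g·(T/2π)².
T = 0.250 min = 15.00 s; g = 9.810 m/s².
L = 55.91 m
55.91 m × (1 ft / 0.3048 m) = 183.4 ft

183 ft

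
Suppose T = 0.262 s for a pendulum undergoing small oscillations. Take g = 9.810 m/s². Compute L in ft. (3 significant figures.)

Solving T = 2π√(L/g) for L: L = g·(T/2π)².
T = 0.262 s; g = 9.810 m/s².
L = 0.01706 m
0.01706 m × (1 ft / 0.3048 m) = 0.05596 ft

0.0560 ft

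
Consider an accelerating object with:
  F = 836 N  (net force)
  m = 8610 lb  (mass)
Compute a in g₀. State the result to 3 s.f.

Rearranging F = m·a for a: a = F/m.
F = 836 N; m = 8610 lb = 3905 kg.
a = 0.2141 m/s²
0.2141 m/s² × (1 g₀ / 9.807 m/s²) = 0.02183 g₀

0.0218 g₀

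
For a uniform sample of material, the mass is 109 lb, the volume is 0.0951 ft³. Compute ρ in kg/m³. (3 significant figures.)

Directly: ρ = m/V.
m = 109 lb = 49.44 kg; V = 0.0951 ft³ = 0.002693 m³.
ρ = 18360 kg/m³

18400 kg/m³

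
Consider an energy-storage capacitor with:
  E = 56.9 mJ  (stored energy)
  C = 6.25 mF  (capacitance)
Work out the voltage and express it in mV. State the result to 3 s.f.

Rearranging: V = √(2E/C).
E = 56.9 mJ = 0.05690 J; C = 6.25 mF = 0.006250 F.
V = 4.267 V
4.267 V × (1 mV / 0.001000 V) = 4267 mV

4270 mV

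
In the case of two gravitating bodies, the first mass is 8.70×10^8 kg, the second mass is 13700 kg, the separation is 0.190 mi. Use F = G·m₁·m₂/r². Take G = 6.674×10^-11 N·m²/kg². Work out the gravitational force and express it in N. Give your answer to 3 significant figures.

0.00851 N

From Newton's law of gravitation: F = Gm₁m₂/r².
m₁ = 8.70×10^8 kg; m₂ = 13700 kg; r = 0.190 mi = 305.8 m; G = 6.674×10^-11 N·m²/kg².
F = 0.008508 N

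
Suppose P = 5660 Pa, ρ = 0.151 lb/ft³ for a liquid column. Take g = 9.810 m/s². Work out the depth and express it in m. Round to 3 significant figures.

Solving P = ρ·g·h for h: h = P/(ρ·g).
P = 5660 Pa; ρ = 0.151 lb/ft³ = 2.419 kg/m³; g = 9.810 m/s².
h = 238.5 m

239 m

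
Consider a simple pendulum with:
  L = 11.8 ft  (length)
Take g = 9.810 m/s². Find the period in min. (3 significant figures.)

T is given directly by: T = 2π√(L/g).
L = 11.8 ft = 3.597 m; g = 9.810 m/s².
T = 3.804 s
3.804 s × (1 min / 60.00 s) = 0.06341 min

0.0634 min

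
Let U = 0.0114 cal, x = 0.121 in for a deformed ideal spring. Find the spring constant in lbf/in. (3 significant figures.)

57.7 lbf/in

Rearranging U = ½k·x² for k: k = 2U/x².
U = 0.0114 cal = 0.04770 J; x = 0.121 in = 0.003073 m.
k = 10099 N/m
10099 N/m × (1 lbf/in / 175.1 N/m) = 57.67 lbf/in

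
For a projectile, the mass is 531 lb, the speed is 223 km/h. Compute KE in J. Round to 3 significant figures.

4.62×10^5 J

Directly: KE = ½mv².
m = 531 lb = 240.9 kg; v = 223 km/h = 61.94 m/s.
KE = 4.621×10^5 J  (the unit combination reduces to kg·m²/s² = J)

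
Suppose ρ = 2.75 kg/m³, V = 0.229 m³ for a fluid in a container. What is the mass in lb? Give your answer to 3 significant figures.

1.39 lb

Rearranging: m = ρV.
ρ = 2.75 kg/m³; V = 0.229 m³.
m = 0.6298 kg
0.6298 kg × (1 lb / 0.4536 kg) = 1.388 lb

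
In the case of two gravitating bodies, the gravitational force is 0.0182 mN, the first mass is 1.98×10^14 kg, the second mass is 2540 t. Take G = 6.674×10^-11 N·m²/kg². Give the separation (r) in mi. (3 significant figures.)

From Newton's law of gravitation: r = √(G·m₁m₂/F).
F = 0.0182 mN = 1.820×10^-5 N; m₁ = 1.98×10^14 kg; m₂ = 2540 t = 2.540×10^6 kg; G = 6.674×10^-11 N·m²/kg².
r = 4.294×10^7 m
4.294×10^7 m × (1 mi / 1609 m) = 26684 mi

26700 mi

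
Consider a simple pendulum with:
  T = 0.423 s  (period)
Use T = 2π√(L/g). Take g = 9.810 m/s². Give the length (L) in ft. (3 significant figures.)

Solving T = 2π√(L/g) for L: L = g·(T/2π)².
T = 0.423 s; g = 9.810 m/s².
L = 0.04446 m
0.04446 m × (1 ft / 0.3048 m) = 0.1459 ft

0.146 ft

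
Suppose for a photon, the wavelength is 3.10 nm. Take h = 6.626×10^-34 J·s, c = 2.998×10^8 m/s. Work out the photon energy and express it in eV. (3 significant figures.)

E is given directly by: E = hc/λ.
λ = 3.10 nm = 3.100×10^-9 m; h = 6.626×10^-34 J·s; c = 2.998×10^8 m/s.
E = 6.408×10^-17 J
6.408×10^-17 J × (1 eV / 1.602×10^-19 J) = 400.0 eV

400 eV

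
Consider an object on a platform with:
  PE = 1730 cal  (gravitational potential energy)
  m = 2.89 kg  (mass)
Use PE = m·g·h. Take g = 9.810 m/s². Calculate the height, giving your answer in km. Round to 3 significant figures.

Solving PE = m·g·h for h: h = PE/(m·g).
PE = 1730 cal = 7238 J; m = 2.89 kg; g = 9.810 m/s².
h = 255.3 m
255.3 m × (1 km / 1000 m) = 0.2553 km

0.255 km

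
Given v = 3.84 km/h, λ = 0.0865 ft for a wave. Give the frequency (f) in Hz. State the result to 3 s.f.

40.5 Hz

Rearranging v = f·λ for f: f = v/λ.
v = 3.84 km/h = 1.067 m/s; λ = 0.0865 ft = 0.02637 m.
f = 40.46 Hz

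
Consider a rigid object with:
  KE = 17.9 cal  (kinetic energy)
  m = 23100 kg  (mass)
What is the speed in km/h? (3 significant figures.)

Rearranging: v = √(2·KE/m).
KE = 17.9 cal = 74.89 J; m = 23100 kg.
v = 0.08053 m/s
0.08053 m/s × (1 km/h / 0.2778 m/s) = 0.2899 km/h

0.290 km/h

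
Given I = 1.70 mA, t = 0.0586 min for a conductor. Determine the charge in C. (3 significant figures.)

q is given directly by: q = It.
I = 1.70 mA = 0.001700 A; t = 0.0586 min = 3.516 s.
q = 0.005977 C

0.00598 C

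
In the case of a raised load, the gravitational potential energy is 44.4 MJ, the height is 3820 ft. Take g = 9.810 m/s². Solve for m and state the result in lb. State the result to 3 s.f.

Solving PE = m·g·h for m: m = PE/(g·h).
PE = 44.4 MJ = 4.440×10^7 J; h = 3820 ft = 1164 m; g = 9.810 m/s².
m = 3887 kg
3887 kg × (1 lb / 0.4536 kg) = 8570 lb

8570 lb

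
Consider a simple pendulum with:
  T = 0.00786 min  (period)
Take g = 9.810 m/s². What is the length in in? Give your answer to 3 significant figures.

2.18 in

Rearranging: L = g·(T/2π)².
T = 0.00786 min = 0.4716 s; g = 9.810 m/s².
L = 0.05527 m
0.05527 m × (1 in / 0.02540 m) = 2.176 in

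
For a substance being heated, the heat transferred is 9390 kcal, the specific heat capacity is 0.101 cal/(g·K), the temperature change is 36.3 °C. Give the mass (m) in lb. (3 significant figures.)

5650 lb

Rearranging: m = Q/(c·ΔT).
Q = 9390 kcal = 3.929×10^7 J; c = 0.101 cal/(g·K) = 422.6 J/(kg·K); ΔT = 36.3 °C = 36.30 K.
m = 2561 kg
2561 kg × (1 lb / 0.4536 kg) = 5646 lb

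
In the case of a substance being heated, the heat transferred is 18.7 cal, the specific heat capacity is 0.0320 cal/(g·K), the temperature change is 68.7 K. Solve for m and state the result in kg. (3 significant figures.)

Rearranging: m = Q/(c·ΔT).
Q = 18.7 cal = 78.24 J; c = 0.0320 cal/(g·K) = 133.9 J/(kg·K); ΔT = 68.7 K.
m = 0.008506 kg

0.00851 kg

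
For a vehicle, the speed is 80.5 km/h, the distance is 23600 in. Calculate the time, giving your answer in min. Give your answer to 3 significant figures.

0.447 min

Rearranging v = d/t for t: t = d/v.
v = 80.5 km/h = 22.36 m/s; d = 23600 in = 599.4 m.
t = 26.81 s
26.81 s × (1 min / 60.00 s) = 0.4468 min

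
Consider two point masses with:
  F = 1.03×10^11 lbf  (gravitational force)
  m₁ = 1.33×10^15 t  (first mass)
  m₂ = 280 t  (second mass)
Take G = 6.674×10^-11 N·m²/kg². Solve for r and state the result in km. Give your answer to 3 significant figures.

From Newton's law of gravitation: r = √(G·m₁m₂/F).
F = 1.03×10^11 lbf = 4.582×10^11 N; m₁ = 1.33×10^15 t = 1.330×10^18 kg; m₂ = 280 t = 2.800×10^5 kg; G = 6.674×10^-11 N·m²/kg².
r = 7.365 m
7.365 m × (1 km / 1000 m) = 0.007365 km

0.00737 km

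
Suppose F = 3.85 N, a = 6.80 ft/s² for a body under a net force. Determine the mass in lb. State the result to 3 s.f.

From Newton's second law: m = F/a.
F = 3.85 N; a = 6.80 ft/s² = 2.073 m/s².
m = 1.858 kg
1.858 kg × (1 lb / 0.4536 kg) = 4.095 lb

4.10 lb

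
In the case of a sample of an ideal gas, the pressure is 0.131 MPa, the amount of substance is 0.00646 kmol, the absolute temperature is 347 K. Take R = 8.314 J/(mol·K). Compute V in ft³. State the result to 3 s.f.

5.02 ft³

Rearranging: V = nRT/P.
P = 0.131 MPa = 1.310×10^5 Pa; n = 0.00646 kmol = 6.460 mol; T = 347 K; R = 8.314 J/(mol·K).
V = 0.1423 m³
0.1423 m³ × (1 ft³ / 0.02832 m³) = 5.024 ft³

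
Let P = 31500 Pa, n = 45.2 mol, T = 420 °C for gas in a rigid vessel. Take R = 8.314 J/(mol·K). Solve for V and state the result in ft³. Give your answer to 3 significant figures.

292 ft³

Solving PV = nRT for V: V = nRT/P.
P = 31500 Pa; n = 45.2 mol; T = 420 °C = 693.1 K; R = 8.314 J/(mol·K).
V = 8.269 m³
8.269 m³ × (1 ft³ / 0.02832 m³) = 292.0 ft³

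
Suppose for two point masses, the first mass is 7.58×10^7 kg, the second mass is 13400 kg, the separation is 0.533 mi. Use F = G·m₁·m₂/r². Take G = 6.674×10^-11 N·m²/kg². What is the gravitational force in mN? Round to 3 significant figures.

0.0921 mN

From Newton's law of gravitation: F = Gm₁m₂/r².
m₁ = 7.58×10^7 kg; m₂ = 13400 kg; r = 0.533 mi = 857.8 m; G = 6.674×10^-11 N·m²/kg².
F = 9.213×10^-5 N
9.213×10^-5 N × (1 mN / 0.001000 N) = 0.09213 mN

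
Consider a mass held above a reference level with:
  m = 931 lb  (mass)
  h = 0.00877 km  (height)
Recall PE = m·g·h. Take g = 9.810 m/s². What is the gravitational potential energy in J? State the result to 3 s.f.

36300 J

Directly: PE = mgh.
m = 931 lb = 422.3 kg; h = 0.00877 km = 8.770 m; g = 9.810 m/s².
PE = 36332 J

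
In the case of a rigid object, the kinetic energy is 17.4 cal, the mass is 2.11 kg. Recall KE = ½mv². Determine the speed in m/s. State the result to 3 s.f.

8.31 m/s

Rearranging KE = ½mv² for v: v = √(2·KE/m).
KE = 17.4 cal = 72.80 J; m = 2.11 kg.
v = 8.307 m/s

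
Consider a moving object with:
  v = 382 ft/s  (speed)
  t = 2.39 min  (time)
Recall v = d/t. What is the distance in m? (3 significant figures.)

16700 m

Rearranging: d = v·t.
v = 382 ft/s = 116.4 m/s; t = 2.39 min = 143.4 s.
d = 16697 m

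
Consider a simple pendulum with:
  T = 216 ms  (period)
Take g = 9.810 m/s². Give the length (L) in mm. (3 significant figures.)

Rearranging T = 2π√(L/g) for L: L = g·(T/2π)².
T = 216 ms = 0.2160 s; g = 9.810 m/s².
L = 0.01159 m
0.01159 m × (1 mm / 0.001000 m) = 11.59 mm

11.6 mm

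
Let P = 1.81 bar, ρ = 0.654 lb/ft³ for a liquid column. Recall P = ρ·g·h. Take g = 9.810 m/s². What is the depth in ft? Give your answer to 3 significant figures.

5780 ft

Rearranging P = ρ·g·h for h: h = P/(ρ·g).
P = 1.81 bar = 1.810×10^5 Pa; ρ = 0.654 lb/ft³ = 10.48 kg/m³; g = 9.810 m/s².
h = 1761 m
1761 m × (1 ft / 0.3048 m) = 5778 ft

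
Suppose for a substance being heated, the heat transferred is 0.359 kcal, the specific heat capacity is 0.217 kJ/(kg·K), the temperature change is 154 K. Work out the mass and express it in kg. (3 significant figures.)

Rearranging: m = Q/(c·ΔT).
Q = 0.359 kcal = 1502 J; c = 0.217 kJ/(kg·K) = 217.0 J/(kg·K); ΔT = 154 K.
m = 0.04495 kg

0.0449 kg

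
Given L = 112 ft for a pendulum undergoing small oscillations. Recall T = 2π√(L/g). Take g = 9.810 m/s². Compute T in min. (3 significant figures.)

T is given directly by: T = 2π√(L/g).
L = 112 ft = 34.14 m; g = 9.810 m/s².
T = 11.72 s
11.72 s × (1 min / 60.00 s) = 0.1953 min

0.195 min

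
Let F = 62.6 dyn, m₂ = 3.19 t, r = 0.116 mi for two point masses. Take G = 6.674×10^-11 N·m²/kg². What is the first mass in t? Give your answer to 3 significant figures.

1.02×10^5 t

Solving F = G·m₁·m₂/r² for m₁: m₁ = F·r²/(G·m₂).
F = 62.6 dyn = 6.260×10^-4 N; m₂ = 3.19 t = 3190 kg; r = 0.116 mi = 186.7 m; G = 6.674×10^-11 N·m²/kg².
m₁ = 1.025×10^8 kg
1.025×10^8 kg × (1 t / 1000 kg) = 1.025×10^5 t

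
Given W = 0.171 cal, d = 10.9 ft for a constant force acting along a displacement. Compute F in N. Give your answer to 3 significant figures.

Rearranging W = F·d for F: F = W/d.
W = 0.171 cal = 0.7155 J; d = 10.9 ft = 3.322 m.
F = 0.2154 N  (the unit combination reduces to kg·m/s² = N)

0.215 N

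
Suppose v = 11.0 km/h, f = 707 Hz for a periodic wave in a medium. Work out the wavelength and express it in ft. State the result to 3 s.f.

0.0142 ft

Solving v = f·λ for λ: λ = v/f.
v = 11.0 km/h = 3.056 m/s; f = 707 Hz.
λ = 0.004322 m
0.004322 m × (1 ft / 0.3048 m) = 0.01418 ft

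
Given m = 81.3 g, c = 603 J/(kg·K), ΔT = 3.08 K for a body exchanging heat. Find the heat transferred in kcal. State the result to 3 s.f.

0.0361 kcal

Q is given directly by: Q = mcΔT.
m = 81.3 g = 0.08130 kg; c = 603 J/(kg·K); ΔT = 3.08 K.
Q = 151.0 J
151.0 J × (1 kcal / 4184 J) = 0.03609 kcal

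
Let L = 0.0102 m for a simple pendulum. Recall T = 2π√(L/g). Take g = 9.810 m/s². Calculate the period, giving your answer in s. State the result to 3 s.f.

0.203 s

Directly: T = 2π√(L/g).
L = 0.0102 m; g = 9.810 m/s².
T = 0.2026 s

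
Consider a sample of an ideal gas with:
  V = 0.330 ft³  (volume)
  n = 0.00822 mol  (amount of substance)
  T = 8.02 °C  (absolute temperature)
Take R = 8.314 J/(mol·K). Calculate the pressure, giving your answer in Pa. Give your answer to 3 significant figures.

2060 Pa

From the ideal-gas law: P = nRT/V.
V = 0.330 ft³ = 0.009345 m³; n = 0.00822 mol; T = 8.02 °C = 281.2 K; R = 8.314 J/(mol·K).
P = 2056 Pa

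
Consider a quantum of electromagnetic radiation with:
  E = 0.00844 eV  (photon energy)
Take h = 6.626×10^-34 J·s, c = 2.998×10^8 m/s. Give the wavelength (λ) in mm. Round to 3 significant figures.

Rearranging E = h·c/λ for λ: λ = hc/E.
E = 0.00844 eV = 1.352×10^-21 J; h = 6.626×10^-34 J·s; c = 2.998×10^8 m/s.
λ = 1.469×10^-4 m
1.469×10^-4 m × (1 mm / 0.001000 m) = 0.1469 mm

0.147 mm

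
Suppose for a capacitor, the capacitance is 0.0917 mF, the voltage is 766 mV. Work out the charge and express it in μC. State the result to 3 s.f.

70.2 μC

Rearranging: Q = CV.
C = 0.0917 mF = 9.170×10^-5 F; V = 766 mV = 0.7660 V.
Q = 7.024×10^-5 C  (the unit combination reduces to A·s = C)
7.024×10^-5 C × (1 μC / 1.000×10^-6 C) = 70.24 μC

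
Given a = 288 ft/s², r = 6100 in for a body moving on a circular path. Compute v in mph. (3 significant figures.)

261 mph

Solving a = v²/r for v: v = √(a·r).
a = 288 ft/s² = 87.78 m/s²; r = 6100 in = 154.9 m.
v = 116.6 m/s
116.6 m/s × (1 mph / 0.4470 m/s) = 260.9 mph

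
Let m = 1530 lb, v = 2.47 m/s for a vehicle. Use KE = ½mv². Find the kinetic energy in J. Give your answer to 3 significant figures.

2120 J

Directly: KE = ½mv².
m = 1530 lb = 694.0 kg; v = 2.47 m/s.
KE = 2117 J  (the unit combination reduces to kg·m²/s² = J)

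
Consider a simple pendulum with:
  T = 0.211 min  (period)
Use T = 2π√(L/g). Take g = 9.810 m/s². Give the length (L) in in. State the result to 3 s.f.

1570 in

Solving T = 2π√(L/g) for L: L = g·(T/2π)².
T = 0.211 min = 12.66 s; g = 9.810 m/s².
L = 39.83 m
39.83 m × (1 in / 0.02540 m) = 1568 in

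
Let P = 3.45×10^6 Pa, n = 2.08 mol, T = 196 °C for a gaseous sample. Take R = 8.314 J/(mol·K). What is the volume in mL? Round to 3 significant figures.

2350 mL

From the ideal-gas law: V = nRT/P.
P = 3.45×10^6 Pa; n = 2.08 mol; T = 196 °C = 469.1 K; R = 8.314 J/(mol·K).
V = 0.002352 m³
0.002352 m³ × (1 mL / 1.000×10^-6 m³) = 2352 mL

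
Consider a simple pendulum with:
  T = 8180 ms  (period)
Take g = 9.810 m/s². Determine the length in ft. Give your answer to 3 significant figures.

54.6 ft

Rearranging T = 2π√(L/g) for L: L = g·(T/2π)².
T = 8180 ms = 8.180 s; g = 9.810 m/s².
L = 16.63 m
16.63 m × (1 ft / 0.3048 m) = 54.55 ft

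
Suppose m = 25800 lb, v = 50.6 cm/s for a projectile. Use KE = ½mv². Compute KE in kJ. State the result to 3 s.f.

Directly: KE = ½mv².
m = 25800 lb = 11703 kg; v = 50.6 cm/s = 0.5060 m/s.
KE = 1498 J
1498 J × (1 kJ / 1000 J) = 1.498 kJ

1.50 kJ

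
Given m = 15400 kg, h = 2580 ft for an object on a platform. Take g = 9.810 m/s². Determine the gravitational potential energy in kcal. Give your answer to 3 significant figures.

28400 kcal

Directly: PE = mgh.
m = 15400 kg; h = 2580 ft = 786.4 m; g = 9.810 m/s².
PE = 1.188×10^8 J  (the unit combination reduces to kg·m²/s² = J)
1.188×10^8 J × (1 kcal / 4184 J) = 28394 kcal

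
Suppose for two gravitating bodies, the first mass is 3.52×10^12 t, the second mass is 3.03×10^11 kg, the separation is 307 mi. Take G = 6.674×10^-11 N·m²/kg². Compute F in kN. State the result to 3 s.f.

From Newton's law of gravitation: F = Gm₁m₂/r².
m₁ = 3.52×10^12 t = 3.520×10^15 kg; m₂ = 3.03×10^11 kg; r = 307 mi = 4.941×10^5 m; G = 6.674×10^-11 N·m²/kg².
F = 2.916×10^5 N
2.916×10^5 N × (1 kN / 1000 N) = 291.6 kN

292 kN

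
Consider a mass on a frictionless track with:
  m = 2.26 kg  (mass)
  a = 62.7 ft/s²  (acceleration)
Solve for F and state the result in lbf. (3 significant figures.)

9.71 lbf

Directly: F = m·a.
m = 2.26 kg; a = 62.7 ft/s² = 19.11 m/s².
F = 43.19 N  (the unit combination reduces to kg·m/s² = N)
43.19 N × (1 lbf / 4.448 N) = 9.710 lbf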